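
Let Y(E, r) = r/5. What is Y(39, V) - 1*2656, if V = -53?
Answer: -13333/5 ≈ -2666.6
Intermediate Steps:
Y(E, r) = r/5 (Y(E, r) = r*(⅕) = r/5)
Y(39, V) - 1*2656 = (⅕)*(-53) - 1*2656 = -53/5 - 2656 = -13333/5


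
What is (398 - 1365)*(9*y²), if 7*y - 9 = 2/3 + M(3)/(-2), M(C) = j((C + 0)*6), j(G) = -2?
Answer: -990208/49 ≈ -20208.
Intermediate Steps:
M(C) = -2
y = 32/21 (y = 9/7 + (2/3 - 2/(-2))/7 = 9/7 + (2*(⅓) - 2*(-½))/7 = 9/7 + (⅔ + 1)/7 = 9/7 + (⅐)*(5/3) = 9/7 + 5/21 = 32/21 ≈ 1.5238)
(398 - 1365)*(9*y²) = (398 - 1365)*(9*(32/21)²) = -8703*1024/441 = -967*1024/49 = -990208/49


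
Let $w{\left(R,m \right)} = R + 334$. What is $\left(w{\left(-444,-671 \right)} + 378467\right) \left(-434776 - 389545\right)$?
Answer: $-311887620597$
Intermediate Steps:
$w{\left(R,m \right)} = 334 + R$
$\left(w{\left(-444,-671 \right)} + 378467\right) \left(-434776 - 389545\right) = \left(\left(334 - 444\right) + 378467\right) \left(-434776 - 389545\right) = \left(-110 + 378467\right) \left(-824321\right) = 378357 \left(-824321\right) = -311887620597$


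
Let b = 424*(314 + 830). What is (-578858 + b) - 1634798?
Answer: -1728600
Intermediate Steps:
b = 485056 (b = 424*1144 = 485056)
(-578858 + b) - 1634798 = (-578858 + 485056) - 1634798 = -93802 - 1634798 = -1728600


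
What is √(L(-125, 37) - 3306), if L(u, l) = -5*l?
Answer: I*√3491 ≈ 59.085*I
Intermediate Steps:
√(L(-125, 37) - 3306) = √(-5*37 - 3306) = √(-185 - 3306) = √(-3491) = I*√3491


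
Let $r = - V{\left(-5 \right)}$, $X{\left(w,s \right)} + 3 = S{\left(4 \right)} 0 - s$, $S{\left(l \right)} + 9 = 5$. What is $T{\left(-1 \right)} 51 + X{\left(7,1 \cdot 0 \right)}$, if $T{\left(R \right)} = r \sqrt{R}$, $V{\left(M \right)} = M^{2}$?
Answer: $-3 - 1275 i \approx -3.0 - 1275.0 i$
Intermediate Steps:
$S{\left(l \right)} = -4$ ($S{\left(l \right)} = -9 + 5 = -4$)
$X{\left(w,s \right)} = -3 - s$
$r = -25$ ($r = - \left(-5\right)^{2} = \left(-1\right) 25 = -25$)
$T{\left(R \right)} = - 25 \sqrt{R}$
$T{\left(-1 \right)} 51 + X{\left(7,1 \cdot 0 \right)} = - 25 \sqrt{-1} \cdot 51 - \left(3 + 1 \cdot 0\right) = - 25 i 51 - 3 = - 1275 i + \left(-3 + 0\right) = - 1275 i - 3 = -3 - 1275 i$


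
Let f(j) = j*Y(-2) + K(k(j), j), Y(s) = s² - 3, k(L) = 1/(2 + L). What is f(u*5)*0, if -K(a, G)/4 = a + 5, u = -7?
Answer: 0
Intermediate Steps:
K(a, G) = -20 - 4*a (K(a, G) = -4*(a + 5) = -4*(5 + a) = -20 - 4*a)
Y(s) = -3 + s²
f(j) = -20 + j - 4/(2 + j) (f(j) = j*(-3 + (-2)²) + (-20 - 4/(2 + j)) = j*(-3 + 4) + (-20 - 4/(2 + j)) = j*1 + (-20 - 4/(2 + j)) = j + (-20 - 4/(2 + j)) = -20 + j - 4/(2 + j))
f(u*5)*0 = ((-4 + (-20 - 7*5)*(2 - 7*5))/(2 - 7*5))*0 = ((-4 + (-20 - 35)*(2 - 35))/(2 - 35))*0 = ((-4 - 55*(-33))/(-33))*0 = -(-4 + 1815)/33*0 = -1/33*1811*0 = -1811/33*0 = 0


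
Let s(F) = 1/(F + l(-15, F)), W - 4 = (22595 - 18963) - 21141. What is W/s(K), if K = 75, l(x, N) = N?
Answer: -2625750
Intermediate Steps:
W = -17505 (W = 4 + ((22595 - 18963) - 21141) = 4 + (3632 - 21141) = 4 - 17509 = -17505)
s(F) = 1/(2*F) (s(F) = 1/(F + F) = 1/(2*F))
W/s(K) = -17505/((1/2)/75) = -17505/((1/2)*(1/75)) = -17505/1/150 = -17505*150 = -2625750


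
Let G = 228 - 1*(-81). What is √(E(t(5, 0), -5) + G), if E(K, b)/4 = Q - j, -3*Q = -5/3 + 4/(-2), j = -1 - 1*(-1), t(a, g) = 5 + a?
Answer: 5*√113/3 ≈ 17.717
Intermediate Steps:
G = 309 (G = 228 + 81 = 309)
j = 0 (j = -1 + 1 = 0)
Q = 11/9 (Q = -(-5/3 + 4/(-2))/3 = -(-5*⅓ + 4*(-½))/3 = -(-5/3 - 2)/3 = -⅓*(-11/3) = 11/9 ≈ 1.2222)
E(K, b) = 44/9 (E(K, b) = 4*(11/9 - 1*0) = 4*(11/9 + 0) = 4*(11/9) = 44/9)
√(E(t(5, 0), -5) + G) = √(44/9 + 309) = √(2825/9) = 5*√113/3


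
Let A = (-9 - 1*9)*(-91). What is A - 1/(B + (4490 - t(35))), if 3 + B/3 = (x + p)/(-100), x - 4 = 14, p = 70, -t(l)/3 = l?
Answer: 187688567/114584 ≈ 1638.0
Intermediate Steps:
t(l) = -3*l
x = 18 (x = 4 + 14 = 18)
B = -291/25 (B = -9 + 3*((18 + 70)/(-100)) = -9 + 3*(88*(-1/100)) = -9 + 3*(-22/25) = -9 - 66/25 = -291/25 ≈ -11.640)
A = 1638 (A = (-9 - 9)*(-91) = -18*(-91) = 1638)
A - 1/(B + (4490 - t(35))) = 1638 - 1/(-291/25 + (4490 - (-3)*35)) = 1638 - 1/(-291/25 + (4490 - 1*(-105))) = 1638 - 1/(-291/25 + (4490 + 105)) = 1638 - 1/(-291/25 + 4595) = 1638 - 1/114584/25 = 1638 - 1*25/114584 = 1638 - 25/114584 = 187688567/114584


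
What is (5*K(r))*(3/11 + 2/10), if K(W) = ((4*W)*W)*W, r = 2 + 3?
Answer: 13000/11 ≈ 1181.8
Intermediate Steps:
r = 5
K(W) = 4*W³ (K(W) = (4*W²)*W = 4*W³)
(5*K(r))*(3/11 + 2/10) = (5*(4*5³))*(3/11 + 2/10) = (5*(4*125))*(3*(1/11) + 2*(⅒)) = (5*500)*(3/11 + ⅕) = 2500*(26/55) = 13000/11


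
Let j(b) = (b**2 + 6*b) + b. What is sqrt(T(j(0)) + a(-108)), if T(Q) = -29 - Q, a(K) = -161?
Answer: I*sqrt(190) ≈ 13.784*I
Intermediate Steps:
j(b) = b**2 + 7*b
sqrt(T(j(0)) + a(-108)) = sqrt((-29 - 0*(7 + 0)) - 161) = sqrt((-29 - 0*7) - 161) = sqrt((-29 - 1*0) - 161) = sqrt((-29 + 0) - 161) = sqrt(-29 - 161) = sqrt(-190) = I*sqrt(190)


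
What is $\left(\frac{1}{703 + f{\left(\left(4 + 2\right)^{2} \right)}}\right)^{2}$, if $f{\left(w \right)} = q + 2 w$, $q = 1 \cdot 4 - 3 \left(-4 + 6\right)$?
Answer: $\frac{1}{597529} \approx 1.6736 \cdot 10^{-6}$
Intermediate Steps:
$q = -2$ ($q = 4 - 6 = -2$)
$f{\left(w \right)} = -2 + 2 w$
$\left(\frac{1}{703 + f{\left(\left(4 + 2\right)^{2} \right)}}\right)^{2} = \left(\frac{1}{703 - \left(2 - 2 \left(4 + 2\right)^{2}\right)}\right)^{2} = \left(\frac{1}{703 - \left(2 - 2 \cdot 6^{2}\right)}\right)^{2} = \left(\frac{1}{703 + \left(-2 + 2 \cdot 36\right)}\right)^{2} = \left(\frac{1}{703 + \left(-2 + 72\right)}\right)^{2} = \left(\frac{1}{703 + 70}\right)^{2} = \left(\frac{1}{773}\right)^{2} = \frac{1}{597529}$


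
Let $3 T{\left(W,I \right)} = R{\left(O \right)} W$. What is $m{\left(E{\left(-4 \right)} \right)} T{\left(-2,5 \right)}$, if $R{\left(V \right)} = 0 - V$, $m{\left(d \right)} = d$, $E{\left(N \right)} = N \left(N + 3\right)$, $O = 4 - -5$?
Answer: $24$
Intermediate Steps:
$O = 9$ ($O = 4 + 5 = 9$)
$E{\left(N \right)} = N \left(3 + N\right)$
$R{\left(V \right)} = - V$
$T{\left(W,I \right)} = - 3 W$ ($T{\left(W,I \right)} = \frac{\left(-1\right) 9 W}{3} = \frac{\left(-9\right) W}{3} = - 3 W$)
$m{\left(E{\left(-4 \right)} \right)} T{\left(-2,5 \right)} = - 4 \left(3 - 4\right) \left(\left(-3\right) \left(-2\right)\right) = \left(-4\right) \left(-1\right) 6 = 4 \cdot 6 = 24$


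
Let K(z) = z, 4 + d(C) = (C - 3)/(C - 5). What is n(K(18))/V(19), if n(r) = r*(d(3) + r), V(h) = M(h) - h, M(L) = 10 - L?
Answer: -9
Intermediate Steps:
d(C) = -4 + (-3 + C)/(-5 + C) (d(C) = -4 + (C - 3)/(C - 5) = -4 + (-3 + C)/(-5 + C))
V(h) = 10 - 2*h (V(h) = (10 - h) - h = 10 - 2*h)
n(r) = r*(-4 + r) (n(r) = r*((17 - 3*3)/(-5 + 3) + r) = r*((17 - 9)/(-2) + r) = r*(-1/2*8 + r) = r*(-4 + r))
n(K(18))/V(19) = (18*(-4 + 18))/(10 - 2*19) = (18*14)/(10 - 38) = 252/(-28) = 252*(-1/28) = -9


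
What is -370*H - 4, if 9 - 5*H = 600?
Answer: 43730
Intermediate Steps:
H = -591/5 (H = 9/5 - ⅕*600 = 9/5 - 120 = -591/5 ≈ -118.20)
-370*H - 4 = -370*(-591/5) - 4 = 43734 - 4 = 43730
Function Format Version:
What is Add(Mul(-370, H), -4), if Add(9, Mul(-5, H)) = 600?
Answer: 43730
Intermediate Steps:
H = Rational(-591, 5) (H = Add(Rational(9, 5), Mul(Rational(-1, 5), 600)) = Add(Rational(9, 5), -120) = Rational(-591, 5) ≈ -118.20)
Add(Mul(-370, H), -4) = Add(Mul(-370, Rational(-591, 5)), -4) = Add(43734, -4) = 43730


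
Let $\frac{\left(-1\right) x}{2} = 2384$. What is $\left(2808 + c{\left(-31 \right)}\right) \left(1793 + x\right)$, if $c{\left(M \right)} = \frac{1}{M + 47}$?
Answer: $- \frac{133663775}{16} \approx -8.354 \cdot 10^{6}$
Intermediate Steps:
$x = -4768$ ($x = \left(-2\right) 2384 = -4768$)
$c{\left(M \right)} = \frac{1}{47 + M}$
$\left(2808 + c{\left(-31 \right)}\right) \left(1793 + x\right) = \left(2808 + \frac{1}{47 - 31}\right) \left(1793 - 4768\right) = \left(2808 + \frac{1}{16}\right) \left(-2975\right) = \frac{44929}{16} \left(-2975\right) = - \frac{133663775}{16}$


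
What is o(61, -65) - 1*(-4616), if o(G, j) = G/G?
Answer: 4617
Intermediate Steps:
o(G, j) = 1
o(61, -65) - 1*(-4616) = 1 - 1*(-4616) = 1 + 4616 = 4617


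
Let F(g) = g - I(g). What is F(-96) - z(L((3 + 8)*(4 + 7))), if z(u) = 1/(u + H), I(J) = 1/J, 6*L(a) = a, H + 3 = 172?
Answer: -10459601/108960 ≈ -95.995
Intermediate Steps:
H = 169 (H = -3 + 172 = 169)
L(a) = a/6
F(g) = g - 1/g
z(u) = 1/(169 + u) (z(u) = 1/(u + 169) = 1/(169 + u))
F(-96) - z(L((3 + 8)*(4 + 7))) = (-96 - 1/(-96)) - 1/(169 + ((3 + 8)*(4 + 7))/6) = (-96 - 1*(-1/96)) - 1/(169 + (11*11)/6) = (-96 + 1/96) - 1/(169 + (1/6)*121) = -9215/96 - 1/(169 + 121/6) = -9215/96 - 1/1135/6 = -9215/96 - 1*6/1135 = -9215/96 - 6/1135 = -10459601/108960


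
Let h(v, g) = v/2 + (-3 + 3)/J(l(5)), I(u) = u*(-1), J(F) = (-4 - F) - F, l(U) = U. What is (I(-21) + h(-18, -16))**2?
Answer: 144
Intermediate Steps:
J(F) = -4 - 2*F
I(u) = -u
h(v, g) = v/2 (h(v, g) = v/2 + (-3 + 3)/(-4 - 2*5) = v*(1/2) + 0/(-4 - 10) = v/2 + 0/(-14) = v/2 + 0*(-1/14) = v/2 + 0 = v/2)
(I(-21) + h(-18, -16))**2 = (-1*(-21) + (1/2)*(-18))**2 = (21 - 9)**2 = 12**2 = 144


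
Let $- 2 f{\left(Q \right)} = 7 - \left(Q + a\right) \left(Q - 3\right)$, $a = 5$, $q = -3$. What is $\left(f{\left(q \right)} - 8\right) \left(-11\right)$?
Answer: $\frac{385}{2} \approx 192.5$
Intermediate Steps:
$f{\left(Q \right)} = - \frac{7}{2} + \frac{\left(-3 + Q\right) \left(5 + Q\right)}{2}$ ($f{\left(Q \right)} = - \frac{7 - \left(Q + 5\right) \left(Q - 3\right)}{2} = - \frac{7 - \left(5 + Q\right) \left(-3 + Q\right)}{2} = - \frac{7 - \left(-3 + Q\right) \left(5 + Q\right)}{2} = - \frac{7}{2} + \frac{\left(-3 + Q\right) \left(5 + Q\right)}{2}$)
$\left(f{\left(q \right)} - 8\right) \left(-11\right) = \left(\left(-11 - 3 + \frac{\left(-3\right)^{2}}{2}\right) - 8\right) \left(-11\right) = \left(\left(-11 - 3 + \frac{1}{2} \cdot 9\right) - 8\right) \left(-11\right) = \left(\left(-11 - 3 + \frac{9}{2}\right) - 8\right) \left(-11\right) = \left(- \frac{19}{2} - 8\right) \left(-11\right) = \left(- \frac{35}{2}\right) \left(-11\right) = \frac{385}{2}$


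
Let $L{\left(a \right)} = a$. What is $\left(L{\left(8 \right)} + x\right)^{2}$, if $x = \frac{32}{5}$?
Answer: $\frac{5184}{25} \approx 207.36$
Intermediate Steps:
$x = \frac{32}{5}$ ($x = 32 \cdot \frac{1}{5} = \frac{32}{5} \approx 6.4$)
$\left(L{\left(8 \right)} + x\right)^{2} = \left(8 + \frac{32}{5}\right)^{2} = \left(\frac{72}{5}\right)^{2} = \frac{5184}{25}$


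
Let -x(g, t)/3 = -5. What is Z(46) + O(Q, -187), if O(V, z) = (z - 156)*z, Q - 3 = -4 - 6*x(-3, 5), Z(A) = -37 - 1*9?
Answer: 64095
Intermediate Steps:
Z(A) = -46 (Z(A) = -37 - 9 = -46)
x(g, t) = 15 (x(g, t) = -3*(-5) = 15)
Q = -91 (Q = 3 + (-4 - 6*15) = 3 + (-4 - 90) = 3 - 94 = -91)
O(V, z) = z*(-156 + z) (O(V, z) = (-156 + z)*z = z*(-156 + z))
Z(46) + O(Q, -187) = -46 - 187*(-156 - 187) = -46 - 187*(-343) = -46 + 64141 = 64095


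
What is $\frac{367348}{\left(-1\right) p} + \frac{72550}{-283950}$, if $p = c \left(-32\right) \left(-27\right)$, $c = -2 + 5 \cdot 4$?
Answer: $- \frac{58575979}{2453328} \approx -23.876$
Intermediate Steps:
$c = 18$ ($c = -2 + 20 = 18$)
$p = 15552$ ($p = 18 \left(-32\right) \left(-27\right) = \left(-576\right) \left(-27\right) = 15552$)
$\frac{367348}{\left(-1\right) p} + \frac{72550}{-283950} = \frac{367348}{\left(-1\right) 15552} + \frac{72550}{-283950} = \frac{367348}{-15552} + 72550 \left(- \frac{1}{283950}\right) = 367348 \left(- \frac{1}{15552}\right) - \frac{1451}{5679} = - \frac{91837}{3888} - \frac{1451}{5679} = - \frac{58575979}{2453328}$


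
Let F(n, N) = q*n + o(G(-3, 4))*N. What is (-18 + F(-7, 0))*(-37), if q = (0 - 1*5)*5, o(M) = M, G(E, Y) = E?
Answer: -5809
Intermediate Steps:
q = -25 (q = (0 - 5)*5 = -5*5 = -25)
F(n, N) = -25*n - 3*N
(-18 + F(-7, 0))*(-37) = (-18 + (-25*(-7) - 3*0))*(-37) = (-18 + (175 + 0))*(-37) = (-18 + 175)*(-37) = 157*(-37) = -5809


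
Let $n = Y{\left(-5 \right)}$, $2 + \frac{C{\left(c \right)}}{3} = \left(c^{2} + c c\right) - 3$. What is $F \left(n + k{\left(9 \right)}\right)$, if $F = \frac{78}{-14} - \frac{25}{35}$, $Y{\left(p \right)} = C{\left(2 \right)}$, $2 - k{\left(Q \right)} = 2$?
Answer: $- \frac{396}{7} \approx -56.571$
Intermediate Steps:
$k{\left(Q \right)} = 0$ ($k{\left(Q \right)} = 2 - 2 = 0$)
$C{\left(c \right)} = -15 + 6 c^{2}$ ($C{\left(c \right)} = -6 + 3 \left(\left(c^{2} + c c\right) - 3\right) = -6 + 3 \left(\left(c^{2} + c^{2}\right) - 3\right) = -6 + 3 \left(2 c^{2} - 3\right) = -6 + 3 \left(-3 + 2 c^{2}\right) = -6 + \left(-9 + 6 c^{2}\right) = -15 + 6 c^{2}$)
$Y{\left(p \right)} = 9$ ($Y{\left(p \right)} = -15 + 6 \cdot 2^{2} = -15 + 6 \cdot 4 = -15 + 24 = 9$)
$n = 9$
$F = - \frac{44}{7}$ ($F = 78 \left(- \frac{1}{14}\right) - \frac{5}{7} = - \frac{39}{7} - \frac{5}{7} = - \frac{44}{7} \approx -6.2857$)
$F \left(n + k{\left(9 \right)}\right) = - \frac{44 \left(9 + 0\right)}{7} = \left(- \frac{44}{7}\right) 9 = - \frac{396}{7}$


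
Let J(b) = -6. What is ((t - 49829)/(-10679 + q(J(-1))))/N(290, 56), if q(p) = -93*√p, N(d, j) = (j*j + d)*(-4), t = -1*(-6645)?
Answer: -57645242/195441197655 + 167338*I*√6/65147065885 ≈ -0.00029495 + 6.2918e-6*I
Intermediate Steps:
t = 6645
N(d, j) = -4*d - 4*j² (N(d, j) = (j² + d)*(-4) = (d + j²)*(-4) = -4*d - 4*j²)
((t - 49829)/(-10679 + q(J(-1))))/N(290, 56) = ((6645 - 49829)/(-10679 - 93*I*√6))/(-4*290 - 4*56²) = (-43184/(-10679 - 93*I*√6))/(-1160 - 4*3136) = (-43184/(-10679 - 93*I*√6))/(-1160 - 12544) = -43184/(-10679 - 93*I*√6)/(-13704) = -43184/(-10679 - 93*I*√6)*(-1/13704) = 5398/(1713*(-10679 - 93*I*√6))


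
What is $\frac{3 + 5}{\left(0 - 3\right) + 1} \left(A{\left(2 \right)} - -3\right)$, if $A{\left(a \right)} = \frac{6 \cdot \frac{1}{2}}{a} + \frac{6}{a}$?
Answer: $-30$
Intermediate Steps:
$A{\left(a \right)} = \frac{9}{a}$ ($A{\left(a \right)} = \frac{6 \cdot \frac{1}{2}}{a} + \frac{6}{a} = \frac{3}{a} + \frac{6}{a} = \frac{9}{a}$)
$\frac{3 + 5}{\left(0 - 3\right) + 1} \left(A{\left(2 \right)} - -3\right) = \frac{3 + 5}{\left(0 - 3\right) + 1} \left(\frac{9}{2} - -3\right) = \frac{8}{\left(0 - 3\right) + 1} \left(9 \cdot \frac{1}{2} + 3\right) = \frac{8}{-3 + 1} \left(\frac{9}{2} + 3\right) = \frac{8}{-2} \cdot \frac{15}{2} = 8 \left(- \frac{1}{2}\right) \frac{15}{2} = \left(-4\right) \frac{15}{2} = -30$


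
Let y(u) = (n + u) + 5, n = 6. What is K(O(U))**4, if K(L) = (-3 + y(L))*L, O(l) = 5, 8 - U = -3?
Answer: 17850625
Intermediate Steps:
U = 11 (U = 8 - 1*(-3) = 8 + 3 = 11)
y(u) = 11 + u (y(u) = (6 + u) + 5 = 11 + u)
K(L) = L*(8 + L) (K(L) = (-3 + (11 + L))*L = (8 + L)*L = L*(8 + L))
K(O(U))**4 = (5*(8 + 5))**4 = (5*13)**4 = 65**4 = 17850625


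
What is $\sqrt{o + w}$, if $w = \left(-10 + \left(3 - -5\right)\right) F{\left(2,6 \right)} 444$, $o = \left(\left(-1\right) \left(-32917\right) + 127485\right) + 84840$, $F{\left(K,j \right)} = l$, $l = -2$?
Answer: $\sqrt{247018} \approx 497.01$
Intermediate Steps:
$F{\left(K,j \right)} = -2$
$o = 245242$ ($o = \left(32917 + 127485\right) + 84840 = 160402 + 84840 = 245242$)
$w = 1776$ ($w = \left(-10 + \left(3 - -5\right)\right) \left(-2\right) 444 = \left(-10 + \left(3 + 5\right)\right) \left(-2\right) 444 = \left(-10 + 8\right) \left(-2\right) 444 = \left(-2\right) \left(-2\right) 444 = 4 \cdot 444 = 1776$)
$\sqrt{o + w} = \sqrt{245242 + 1776} = \sqrt{247018}$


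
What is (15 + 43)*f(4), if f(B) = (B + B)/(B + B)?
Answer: 58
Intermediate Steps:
f(B) = 1 (f(B) = (2*B)/((2*B)) = (2*B)*(1/(2*B)) = 1)
(15 + 43)*f(4) = (15 + 43)*1 = 58*1 = 58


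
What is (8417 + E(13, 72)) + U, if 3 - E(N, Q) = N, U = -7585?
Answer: 822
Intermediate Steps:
E(N, Q) = 3 - N
(8417 + E(13, 72)) + U = (8417 + (3 - 1*13)) - 7585 = (8417 + (3 - 13)) - 7585 = (8417 - 10) - 7585 = 8407 - 7585 = 822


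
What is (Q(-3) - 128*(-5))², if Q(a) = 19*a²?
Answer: 657721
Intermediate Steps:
(Q(-3) - 128*(-5))² = (19*(-3)² - 128*(-5))² = (19*9 + 640)² = (171 + 640)² = 811² = 657721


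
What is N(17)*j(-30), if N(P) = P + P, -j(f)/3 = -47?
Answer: 4794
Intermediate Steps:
j(f) = 141 (j(f) = -3*(-47) = 141)
N(P) = 2*P
N(17)*j(-30) = (2*17)*141 = 34*141 = 4794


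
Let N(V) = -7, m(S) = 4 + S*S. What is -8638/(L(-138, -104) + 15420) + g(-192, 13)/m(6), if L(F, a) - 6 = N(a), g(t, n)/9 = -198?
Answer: -13911089/308380 ≈ -45.110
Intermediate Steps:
g(t, n) = -1782 (g(t, n) = 9*(-198) = -1782)
m(S) = 4 + S²
L(F, a) = -1 (L(F, a) = 6 - 7 = -1)
-8638/(L(-138, -104) + 15420) + g(-192, 13)/m(6) = -8638/(-1 + 15420) - 1782/(4 + 6²) = -8638/15419 - 1782/(4 + 36) = -8638*1/15419 - 1782/40 = -8638/15419 - 1782*1/40 = -8638/15419 - 891/20 = -13911089/308380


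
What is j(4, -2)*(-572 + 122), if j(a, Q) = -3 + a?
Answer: -450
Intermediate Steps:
j(4, -2)*(-572 + 122) = (-3 + 4)*(-572 + 122) = 1*(-450) = -450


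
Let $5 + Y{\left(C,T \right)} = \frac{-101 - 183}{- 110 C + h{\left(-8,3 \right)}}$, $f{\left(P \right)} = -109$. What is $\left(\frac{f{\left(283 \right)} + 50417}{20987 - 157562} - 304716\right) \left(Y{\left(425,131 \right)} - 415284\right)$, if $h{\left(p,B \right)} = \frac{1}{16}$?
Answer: $\frac{12927615650276840563336}{102157963425} \approx 1.2655 \cdot 10^{11}$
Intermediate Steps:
$h{\left(p,B \right)} = \frac{1}{16}$
$Y{\left(C,T \right)} = -5 - \frac{284}{\frac{1}{16} - 110 C}$ ($Y{\left(C,T \right)} = -5 + \frac{-101 - 183}{- 110 C + \frac{1}{16}} = -5 - \frac{284}{\frac{1}{16} - 110 C}$)
$\left(\frac{f{\left(283 \right)} + 50417}{20987 - 157562} - 304716\right) \left(Y{\left(425,131 \right)} - 415284\right) = \left(\frac{-109 + 50417}{20987 - 157562} - 304716\right) \left(\frac{4549 - 3740000}{-1 + 1760 \cdot 425} - 415284\right) = \left(\frac{50308}{-136575} - 304716\right) \left(\frac{4549 - 3740000}{-1 + 748000} - 415284\right) = \left(50308 \left(- \frac{1}{136575}\right) - 304716\right) \left(\frac{1}{747999} \left(-3735451\right) - 415284\right) = \left(- \frac{50308}{136575} - 304716\right) \left(\frac{1}{747999} \left(-3735451\right) - 415284\right) = - \frac{41616638008 \left(- \frac{3735451}{747999} - 415284\right)}{136575} = \left(- \frac{41616638008}{136575}\right) \left(- \frac{310635752167}{747999}\right) = \frac{12927615650276840563336}{102157963425}$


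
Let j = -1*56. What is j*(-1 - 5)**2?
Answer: -2016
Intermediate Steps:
j = -56
j*(-1 - 5)**2 = -56*(-1 - 5)**2 = -56*(-6)**2 = -56*36 = -2016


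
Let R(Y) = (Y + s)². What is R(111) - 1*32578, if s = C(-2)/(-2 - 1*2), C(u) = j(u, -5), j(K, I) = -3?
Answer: -321439/16 ≈ -20090.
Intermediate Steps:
C(u) = -3
s = ¾ (s = -3/(-2 - 1*2) = -3/(-2 - 2) = -3/(-4) = -3*(-¼) = ¾ ≈ 0.75000)
R(Y) = (¾ + Y)² (R(Y) = (Y + ¾)² = (¾ + Y)²)
R(111) - 1*32578 = (3 + 4*111)²/16 - 1*32578 = (3 + 444)²/16 - 32578 = (1/16)*447² - 32578 = (1/16)*199809 - 32578 = 199809/16 - 32578 = -321439/16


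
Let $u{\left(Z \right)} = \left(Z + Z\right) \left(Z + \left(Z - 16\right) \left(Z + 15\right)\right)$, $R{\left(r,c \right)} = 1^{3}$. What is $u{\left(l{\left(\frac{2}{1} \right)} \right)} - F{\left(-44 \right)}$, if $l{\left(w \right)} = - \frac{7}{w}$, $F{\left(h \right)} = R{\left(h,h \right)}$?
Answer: $\frac{6373}{4} \approx 1593.3$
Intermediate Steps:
$R{\left(r,c \right)} = 1$
$F{\left(h \right)} = 1$
$u{\left(Z \right)} = 2 Z \left(Z + \left(-16 + Z\right) \left(15 + Z\right)\right)$
$u{\left(l{\left(\frac{2}{1} \right)} \right)} - F{\left(-44 \right)} = 2 \left(- \frac{7}{2 \cdot 1^{-1}}\right) \left(-240 + \left(- \frac{7}{2 \cdot 1^{-1}}\right)^{2}\right) - 1 = 2 \left(- \frac{7}{2 \cdot 1}\right) \left(-240 + \left(- \frac{7}{2 \cdot 1}\right)^{2}\right) - 1 = 2 \left(- \frac{7}{2}\right) \left(-240 + \left(- \frac{7}{2}\right)^{2}\right) - 1 = 2 \left(- \frac{7}{2}\right) \left(-240 + \frac{49}{4}\right) - 1 = 2 \left(- \frac{7}{2}\right) \left(- \frac{911}{4}\right) - 1 = \frac{6377}{4} - 1 = \frac{6373}{4}$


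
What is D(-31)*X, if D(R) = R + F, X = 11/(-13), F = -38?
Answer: 759/13 ≈ 58.385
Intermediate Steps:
X = -11/13 (X = 11*(-1/13) = -11/13 ≈ -0.84615)
D(R) = -38 + R (D(R) = R - 38 = -38 + R)
D(-31)*X = (-38 - 31)*(-11/13) = -69*(-11/13) = 759/13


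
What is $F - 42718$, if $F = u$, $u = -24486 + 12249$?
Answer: $-54955$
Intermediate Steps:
$u = -12237$
$F = -12237$
$F - 42718 = -12237 - 42718 = -54955$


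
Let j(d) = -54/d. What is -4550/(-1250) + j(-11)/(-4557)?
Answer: 1520069/417725 ≈ 3.6389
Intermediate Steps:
-4550/(-1250) + j(-11)/(-4557) = -4550/(-1250) - 54/(-11)/(-4557) = -4550*(-1/1250) - 54*(-1/11)*(-1/4557) = 91/25 + (54/11)*(-1/4557) = 91/25 - 18/16709 = 1520069/417725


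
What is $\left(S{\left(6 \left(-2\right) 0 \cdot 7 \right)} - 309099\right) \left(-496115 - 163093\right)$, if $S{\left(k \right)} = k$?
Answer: $203760533592$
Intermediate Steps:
$\left(S{\left(6 \left(-2\right) 0 \cdot 7 \right)} - 309099\right) \left(-496115 - 163093\right) = \left(6 \left(-2\right) 0 \cdot 7 - 309099\right) \left(-496115 - 163093\right) = \left(\left(-12\right) 0 \cdot 7 - 309099\right) \left(-659208\right) = \left(0 \cdot 7 - 309099\right) \left(-659208\right) = \left(0 - 309099\right) \left(-659208\right) = \left(-309099\right) \left(-659208\right) = 203760533592$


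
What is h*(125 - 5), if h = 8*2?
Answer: 1920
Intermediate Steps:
h = 16
h*(125 - 5) = 16*(125 - 5) = 16*120 = 1920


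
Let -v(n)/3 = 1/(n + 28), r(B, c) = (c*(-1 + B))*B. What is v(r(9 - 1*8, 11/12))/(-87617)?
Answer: 3/2453276 ≈ 1.2229e-6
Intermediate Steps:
r(B, c) = B*c*(-1 + B)
v(n) = -3/(28 + n) (v(n) = -3/(n + 28) = -3/(28 + n))
v(r(9 - 1*8, 11/12))/(-87617) = -3/(28 + (9 - 1*8)*(11/12)*(-1 + (9 - 1*8)))/(-87617) = -3/(28 + (9 - 8)*(11*(1/12))*(-1 + (9 - 8)))*(-1/87617) = -3/(28 + 1*(11/12)*(-1 + 1))*(-1/87617) = -3/(28 + 1*(11/12)*0)*(-1/87617) = -3/(28 + 0)*(-1/87617) = -3/28*(-1/87617) = 3/2453276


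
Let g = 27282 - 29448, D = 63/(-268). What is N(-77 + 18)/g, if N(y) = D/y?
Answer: -21/11416264 ≈ -1.8395e-6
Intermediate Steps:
D = -63/268 (D = 63*(-1/268) = -63/268 ≈ -0.23507)
N(y) = -63/(268*y)
g = -2166
N(-77 + 18)/g = -63/(268*(-77 + 18))/(-2166) = -63/268/(-59)*(-1/2166) = -63/268*(-1/59)*(-1/2166) = (63/15812)*(-1/2166) = -21/11416264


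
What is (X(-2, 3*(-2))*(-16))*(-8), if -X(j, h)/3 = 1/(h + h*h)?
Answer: -64/5 ≈ -12.800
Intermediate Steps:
X(j, h) = -3/(h + h²) (X(j, h) = -3/(h + h*h) = -3/(h + h²))
(X(-2, 3*(-2))*(-16))*(-8) = (-3/((3*(-2))*(1 + 3*(-2)))*(-16))*(-8) = (-3/(-6*(1 - 6))*(-16))*(-8) = (-3*(-⅙)/(-5)*(-16))*(-8) = (-3*(-⅙)*(-⅕)*(-16))*(-8) = -⅒*(-16)*(-8) = (8/5)*(-8) = -64/5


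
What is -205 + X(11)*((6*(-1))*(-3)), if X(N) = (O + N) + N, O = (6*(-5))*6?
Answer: -3049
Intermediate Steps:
O = -180 (O = -30*6 = -180)
X(N) = -180 + 2*N (X(N) = (-180 + N) + N = -180 + 2*N)
-205 + X(11)*((6*(-1))*(-3)) = -205 + (-180 + 2*11)*((6*(-1))*(-3)) = -205 + (-180 + 22)*(-6*(-3)) = -205 - 158*18 = -205 - 2844 = -3049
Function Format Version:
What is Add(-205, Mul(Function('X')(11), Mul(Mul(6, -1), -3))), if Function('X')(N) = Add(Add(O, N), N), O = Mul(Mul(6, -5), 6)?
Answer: -3049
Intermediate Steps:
O = -180 (O = Mul(-30, 6) = -180)
Function('X')(N) = Add(-180, Mul(2, N)) (Function('X')(N) = Add(Add(-180, N), N) = Add(-180, Mul(2, N)))
Add(-205, Mul(Function('X')(11), Mul(Mul(6, -1), -3))) = Add(-205, Mul(Add(-180, Mul(2, 11)), Mul(Mul(6, -1), -3))) = Add(-205, Mul(Add(-180, 22), Mul(-6, -3))) = Add(-205, Mul(-158, 18)) = Add(-205, -2844) = -3049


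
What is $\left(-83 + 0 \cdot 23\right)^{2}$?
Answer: $6889$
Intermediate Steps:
$\left(-83 + 0 \cdot 23\right)^{2} = \left(-83 + 0\right)^{2} = \left(-83\right)^{2} = 6889$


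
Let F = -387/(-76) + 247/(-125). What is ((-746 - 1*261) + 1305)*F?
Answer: 4410847/4750 ≈ 928.60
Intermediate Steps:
F = 29603/9500 (F = -387*(-1/76) + 247*(-1/125) = 387/76 - 247/125 = 29603/9500 ≈ 3.1161)
((-746 - 1*261) + 1305)*F = ((-746 - 1*261) + 1305)*(29603/9500) = ((-746 - 261) + 1305)*(29603/9500) = (-1007 + 1305)*(29603/9500) = 298*(29603/9500) = 4410847/4750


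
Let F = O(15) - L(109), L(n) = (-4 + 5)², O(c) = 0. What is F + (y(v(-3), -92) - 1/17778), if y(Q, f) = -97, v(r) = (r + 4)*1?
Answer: -1742245/17778 ≈ -98.000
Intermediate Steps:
v(r) = 4 + r (v(r) = (4 + r)*1 = 4 + r)
L(n) = 1 (L(n) = 1² = 1)
F = -1 (F = 0 - 1*1 = 0 - 1 = -1)
F + (y(v(-3), -92) - 1/17778) = -1 + (-97 - 1/17778) = -1 - 1724467/17778 = -1742245/17778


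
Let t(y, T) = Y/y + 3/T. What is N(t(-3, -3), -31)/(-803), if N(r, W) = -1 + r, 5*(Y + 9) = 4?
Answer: -1/1095 ≈ -0.00091324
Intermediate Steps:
Y = -41/5 (Y = -9 + (⅕)*4 = -9 + ⅘ = -41/5 ≈ -8.2000)
t(y, T) = 3/T - 41/(5*y) (t(y, T) = -41/(5*y) + 3/T = 3/T - 41/(5*y))
N(t(-3, -3), -31)/(-803) = (-1 + (3/(-3) - 41/5/(-3)))/(-803) = (-1 + (3*(-⅓) - 41/5*(-⅓)))*(-1/803) = (-1 + (-1 + 41/15))*(-1/803) = (-1 + 26/15)*(-1/803) = (11/15)*(-1/803) = -1/1095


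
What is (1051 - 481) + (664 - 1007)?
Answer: 227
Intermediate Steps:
(1051 - 481) + (664 - 1007) = 570 - 343 = 227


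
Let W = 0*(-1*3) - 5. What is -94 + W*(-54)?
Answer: 176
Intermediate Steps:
W = -5 (W = 0*(-3) - 5 = 0 - 5 = -5)
-94 + W*(-54) = -94 - 5*(-54) = -94 + 270 = 176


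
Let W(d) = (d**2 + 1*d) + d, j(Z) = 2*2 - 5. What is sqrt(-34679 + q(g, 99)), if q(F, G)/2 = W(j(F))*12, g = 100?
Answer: I*sqrt(34703) ≈ 186.29*I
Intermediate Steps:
j(Z) = -1 (j(Z) = 4 - 5 = -1)
W(d) = d**2 + 2*d (W(d) = (d**2 + d) + d = (d + d**2) + d = d**2 + 2*d)
q(F, G) = -24 (q(F, G) = 2*(-(2 - 1)*12) = 2*(-1*1*12) = 2*(-1*12) = 2*(-12) = -24)
sqrt(-34679 + q(g, 99)) = sqrt(-34679 - 24) = sqrt(-34703) = I*sqrt(34703)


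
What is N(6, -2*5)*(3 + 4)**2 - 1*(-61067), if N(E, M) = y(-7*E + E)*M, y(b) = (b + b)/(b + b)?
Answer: 60577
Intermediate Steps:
y(b) = 1 (y(b) = (2*b)/((2*b)) = (2*b)*(1/(2*b)) = 1)
N(E, M) = M (N(E, M) = 1*M = M)
N(6, -2*5)*(3 + 4)**2 - 1*(-61067) = (-2*5)*(3 + 4)**2 - 1*(-61067) = -10*7**2 + 61067 = -10*49 + 61067 = -490 + 61067 = 60577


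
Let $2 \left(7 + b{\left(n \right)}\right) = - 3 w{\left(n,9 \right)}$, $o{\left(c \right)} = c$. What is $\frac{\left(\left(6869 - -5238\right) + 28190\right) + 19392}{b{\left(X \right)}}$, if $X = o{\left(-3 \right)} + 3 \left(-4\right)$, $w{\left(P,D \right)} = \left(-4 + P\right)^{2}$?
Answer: $- \frac{119378}{1097} \approx -108.82$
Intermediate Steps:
$X = -15$ ($X = -3 + 3 \left(-4\right) = -3 - 12 = -15$)
$b{\left(n \right)} = -7 - \frac{3 \left(-4 + n\right)^{2}}{2}$ ($b{\left(n \right)} = -7 + \frac{\left(-3\right) \left(-4 + n\right)^{2}}{2} = -7 - \frac{3 \left(-4 + n\right)^{2}}{2}$)
$\frac{\left(\left(6869 - -5238\right) + 28190\right) + 19392}{b{\left(X \right)}} = \frac{\left(\left(6869 - -5238\right) + 28190\right) + 19392}{-7 - \frac{3 \left(-4 - 15\right)^{2}}{2}} = \frac{\left(\left(6869 + 5238\right) + 28190\right) + 19392}{-7 - \frac{3 \left(-19\right)^{2}}{2}} = \frac{\left(12107 + 28190\right) + 19392}{-7 - \frac{1083}{2}} = \frac{40297 + 19392}{-7 - \frac{1083}{2}} = \frac{59689}{- \frac{1097}{2}} = 59689 \left(- \frac{2}{1097}\right) = - \frac{119378}{1097}$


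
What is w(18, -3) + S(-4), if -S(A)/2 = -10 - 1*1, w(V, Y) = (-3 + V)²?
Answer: 247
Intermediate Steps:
S(A) = 22 (S(A) = -2*(-10 - 1*1) = -2*(-10 - 1) = -2*(-11) = 22)
w(18, -3) + S(-4) = (-3 + 18)² + 22 = 15² + 22 = 225 + 22 = 247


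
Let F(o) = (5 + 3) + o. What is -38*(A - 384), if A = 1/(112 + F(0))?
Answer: 875501/60 ≈ 14592.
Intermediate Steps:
F(o) = 8 + o
A = 1/120 (A = 1/(112 + (8 + 0)) = 1/(112 + 8) = 1/120 ≈ 0.0083333)
-38*(A - 384) = -38*(1/120 - 384) = -38*(-46079/120) = 875501/60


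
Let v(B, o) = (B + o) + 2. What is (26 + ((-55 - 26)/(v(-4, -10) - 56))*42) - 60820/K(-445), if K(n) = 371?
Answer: -1108845/12614 ≈ -87.906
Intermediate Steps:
v(B, o) = 2 + B + o
(26 + ((-55 - 26)/(v(-4, -10) - 56))*42) - 60820/K(-445) = (26 + ((-55 - 26)/((2 - 4 - 10) - 56))*42) - 60820/371 = (26 - 81/(-12 - 56)*42) - 60820/371 = (26 - 81/(-68)*42) - 1*60820/371 = (26 - 81*(-1/68)*42) - 60820/371 = (26 + (81/68)*42) - 60820/371 = (26 + 1701/34) - 60820/371 = 2585/34 - 60820/371 = -1108845/12614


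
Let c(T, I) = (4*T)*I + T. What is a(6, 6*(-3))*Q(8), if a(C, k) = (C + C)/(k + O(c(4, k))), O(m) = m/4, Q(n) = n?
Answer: -96/89 ≈ -1.0787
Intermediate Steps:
c(T, I) = T + 4*I*T (c(T, I) = 4*I*T + T = T + 4*I*T)
O(m) = m/4
a(C, k) = 2*C/(1 + 5*k) (a(C, k) = (C + C)/(k + (4*(1 + 4*k))/4) = (2*C)/(k + (4 + 16*k)/4) = (2*C)/(k + (1 + 4*k)) = (2*C)/(1 + 5*k) = 2*C/(1 + 5*k))
a(6, 6*(-3))*Q(8) = (2*6/(1 + 5*(6*(-3))))*8 = (2*6/(1 + 5*(-18)))*8 = (2*6/(1 - 90))*8 = (2*6/(-89))*8 = (2*6*(-1/89))*8 = -12/89*8 = -96/89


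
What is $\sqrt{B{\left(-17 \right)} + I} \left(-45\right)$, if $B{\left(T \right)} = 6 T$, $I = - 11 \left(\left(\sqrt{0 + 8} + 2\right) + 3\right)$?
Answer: $- 45 i \sqrt{157 + 22 \sqrt{2}} \approx - 617.19 i$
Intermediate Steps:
$I = -55 - 22 \sqrt{2}$ ($I = - 11 \left(\left(\sqrt{8} + 2\right) + 3\right) = - 11 \left(\left(2 \sqrt{2} + 2\right) + 3\right) = - 11 \left(\left(2 + 2 \sqrt{2}\right) + 3\right) = - 11 \left(5 + 2 \sqrt{2}\right) = -55 - 22 \sqrt{2} \approx -86.113$)
$\sqrt{B{\left(-17 \right)} + I} \left(-45\right) = \sqrt{6 \left(-17\right) - \left(55 + 22 \sqrt{2}\right)} \left(-45\right) = \sqrt{-102 - \left(55 + 22 \sqrt{2}\right)} \left(-45\right) = \sqrt{-157 - 22 \sqrt{2}} \left(-45\right) = - 45 \sqrt{-157 - 22 \sqrt{2}}$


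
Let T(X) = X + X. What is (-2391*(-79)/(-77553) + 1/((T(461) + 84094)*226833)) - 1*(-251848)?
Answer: 41850177413491364177/166173970604376 ≈ 2.5185e+5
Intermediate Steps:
T(X) = 2*X
(-2391*(-79)/(-77553) + 1/((T(461) + 84094)*226833)) - 1*(-251848) = (-2391*(-79)/(-77553) + 1/((2*461 + 84094)*226833)) - 1*(-251848) = (188889*(-1/77553) + (1/226833)/(922 + 84094)) + 251848 = (-62963/25851 + (1/226833)/85016) + 251848 = (-62963/25851 + (1/85016)*(1/226833)) + 251848 = (-62963/25851 + 1/19284434328) + 251848 = -404735279522671/166173970604376 + 251848 = 41850177413491364177/166173970604376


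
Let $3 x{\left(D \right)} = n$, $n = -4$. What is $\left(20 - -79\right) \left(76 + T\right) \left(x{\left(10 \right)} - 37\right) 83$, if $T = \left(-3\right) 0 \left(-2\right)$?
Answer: $-23938860$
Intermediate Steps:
$T = 0$ ($T = 0 \left(-2\right) = 0$)
$x{\left(D \right)} = - \frac{4}{3}$ ($x{\left(D \right)} = \frac{1}{3} \left(-4\right) = - \frac{4}{3}$)
$\left(20 - -79\right) \left(76 + T\right) \left(x{\left(10 \right)} - 37\right) 83 = \left(20 - -79\right) \left(76 + 0\right) \left(- \frac{4}{3} - 37\right) 83 = \left(20 + 79\right) 76 \left(- \frac{115}{3}\right) 83 = 99 \left(- \frac{8740}{3}\right) 83 = \left(-288420\right) 83 = -23938860$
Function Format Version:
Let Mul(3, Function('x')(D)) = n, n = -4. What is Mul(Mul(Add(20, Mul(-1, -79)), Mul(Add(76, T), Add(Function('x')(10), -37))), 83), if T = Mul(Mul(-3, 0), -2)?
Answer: -23938860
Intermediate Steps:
T = 0 (T = Mul(0, -2) = 0)
Function('x')(D) = Rational(-4, 3) (Function('x')(D) = Mul(Rational(1, 3), -4) = Rational(-4, 3))
Mul(Mul(Add(20, Mul(-1, -79)), Mul(Add(76, T), Add(Function('x')(10), -37))), 83) = Mul(Mul(Add(20, Mul(-1, -79)), Mul(Add(76, 0), Add(Rational(-4, 3), -37))), 83) = Mul(Mul(Add(20, 79), Mul(76, Rational(-115, 3))), 83) = Mul(Mul(99, Rational(-8740, 3)), 83) = Mul(-288420, 83) = -23938860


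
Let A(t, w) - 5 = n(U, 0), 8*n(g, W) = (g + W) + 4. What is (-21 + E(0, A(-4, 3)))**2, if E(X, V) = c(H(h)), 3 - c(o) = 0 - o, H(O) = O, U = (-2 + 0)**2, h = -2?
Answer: 400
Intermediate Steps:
U = 4 (U = (-2)**2 = 4)
n(g, W) = 1/2 + W/8 + g/8 (n(g, W) = ((g + W) + 4)/8 = ((W + g) + 4)/8 = (4 + W + g)/8 = 1/2 + W/8 + g/8)
A(t, w) = 6 (A(t, w) = 5 + (1/2 + (1/8)*0 + (1/8)*4) = 5 + (1/2 + 0 + 1/2) = 5 + 1 = 6)
c(o) = 3 + o (c(o) = 3 - (0 - o) = 3 - (-1)*o = 3 + o)
E(X, V) = 1 (E(X, V) = 3 - 2 = 1)
(-21 + E(0, A(-4, 3)))**2 = (-21 + 1)**2 = (-20)**2 = 400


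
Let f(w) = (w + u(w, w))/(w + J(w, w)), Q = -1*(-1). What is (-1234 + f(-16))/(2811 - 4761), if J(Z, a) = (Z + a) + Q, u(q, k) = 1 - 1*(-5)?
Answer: 28994/45825 ≈ 0.63271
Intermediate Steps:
u(q, k) = 6 (u(q, k) = 1 + 5 = 6)
Q = 1
J(Z, a) = 1 + Z + a (J(Z, a) = (Z + a) + 1 = 1 + Z + a)
f(w) = (6 + w)/(1 + 3*w) (f(w) = (w + 6)/(w + (1 + w + w)) = (6 + w)/(w + (1 + 2*w)) = (6 + w)/(1 + 3*w))
(-1234 + f(-16))/(2811 - 4761) = (-1234 + (6 - 16)/(1 + 3*(-16)))/(2811 - 4761) = (-1234 - 10/(1 - 48))/(-1950) = (-1234 - 10/(-47))*(-1/1950) = (-1234 - 1/47*(-10))*(-1/1950) = (-1234 + 10/47)*(-1/1950) = -57988/47*(-1/1950) = 28994/45825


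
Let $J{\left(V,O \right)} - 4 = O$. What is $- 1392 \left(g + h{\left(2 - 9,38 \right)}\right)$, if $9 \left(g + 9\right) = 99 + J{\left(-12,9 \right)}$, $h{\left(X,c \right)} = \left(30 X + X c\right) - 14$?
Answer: $\frac{2031856}{3} \approx 6.7729 \cdot 10^{5}$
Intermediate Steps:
$h{\left(X,c \right)} = -14 + 30 X + X c$
$J{\left(V,O \right)} = 4 + O$
$g = \frac{31}{9}$ ($g = -9 + \frac{99 + \left(4 + 9\right)}{9} = -9 + \frac{99 + 13}{9} = -9 + \frac{1}{9} \cdot 112 = -9 + \frac{112}{9} = \frac{31}{9} \approx 3.4444$)
$- 1392 \left(g + h{\left(2 - 9,38 \right)}\right) = - 1392 \left(\frac{31}{9} + \left(-14 + 30 \left(2 - 9\right) + \left(2 - 9\right) 38\right)\right) = - 1392 \left(\frac{31}{9} - 490\right) = \left(-1392\right) \left(- \frac{4379}{9}\right) = \frac{2031856}{3}$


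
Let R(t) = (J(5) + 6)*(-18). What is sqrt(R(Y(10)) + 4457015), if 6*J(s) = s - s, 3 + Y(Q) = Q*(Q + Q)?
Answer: sqrt(4456907) ≈ 2111.1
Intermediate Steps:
Y(Q) = -3 + 2*Q**2 (Y(Q) = -3 + Q*(Q + Q) = -3 + Q*(2*Q) = -3 + 2*Q**2)
J(s) = 0 (J(s) = (s - s)/6 = (1/6)*0 = 0)
R(t) = -108 (R(t) = (0 + 6)*(-18) = 6*(-18) = -108)
sqrt(R(Y(10)) + 4457015) = sqrt(-108 + 4457015) = sqrt(4456907)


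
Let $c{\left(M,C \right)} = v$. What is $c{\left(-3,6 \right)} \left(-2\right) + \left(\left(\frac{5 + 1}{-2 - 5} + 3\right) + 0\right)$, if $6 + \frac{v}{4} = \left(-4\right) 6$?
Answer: $\frac{1695}{7} \approx 242.14$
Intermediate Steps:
$v = -120$ ($v = -24 + 4 \left(\left(-4\right) 6\right) = -24 + 4 \left(-24\right) = -24 - 96 = -120$)
$c{\left(M,C \right)} = -120$
$c{\left(-3,6 \right)} \left(-2\right) + \left(\left(\frac{5 + 1}{-2 - 5} + 3\right) + 0\right) = \left(-120\right) \left(-2\right) + \left(\left(\frac{5 + 1}{-2 - 5} + 3\right) + 0\right) = 240 + \left(\left(\frac{6}{-7} + 3\right) + 0\right) = 240 + \left(\left(6 \left(- \frac{1}{7}\right) + 3\right) + 0\right) = 240 + \left(\left(- \frac{6}{7} + 3\right) + 0\right) = 240 + \left(\frac{15}{7} + 0\right) = 240 + \frac{15}{7} = \frac{1695}{7}$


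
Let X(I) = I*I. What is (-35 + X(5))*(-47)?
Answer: 470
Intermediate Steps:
X(I) = I²
(-35 + X(5))*(-47) = (-35 + 5²)*(-47) = (-35 + 25)*(-47) = -10*(-47) = 470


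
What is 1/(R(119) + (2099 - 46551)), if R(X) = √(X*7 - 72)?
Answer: -44452/1975979543 - √761/1975979543 ≈ -2.2510e-5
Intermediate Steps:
R(X) = √(-72 + 7*X) (R(X) = √(7*X - 72) = √(-72 + 7*X))
1/(R(119) + (2099 - 46551)) = 1/(√(-72 + 7*119) + (2099 - 46551)) = 1/(√(-72 + 833) - 44452) = 1/(√761 - 44452) = 1/(-44452 + √761)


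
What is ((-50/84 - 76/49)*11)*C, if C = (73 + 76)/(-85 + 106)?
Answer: -1034209/6174 ≈ -167.51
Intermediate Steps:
C = 149/21 ≈ 7.0952
((-50/84 - 76/49)*11)*C = ((-50/84 - 76/49)*11)*(149/21) = ((-50*1/84 - 76*1/49)*11)*(149/21) = ((-25/42 - 76/49)*11)*(149/21) = -631/294*11*(149/21) = -6941/294*149/21 = -1034209/6174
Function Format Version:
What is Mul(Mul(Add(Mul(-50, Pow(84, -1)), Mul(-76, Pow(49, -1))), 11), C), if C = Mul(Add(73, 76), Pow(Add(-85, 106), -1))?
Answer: Rational(-1034209, 6174) ≈ -167.51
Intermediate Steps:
C = Rational(149, 21) (C = Mul(149, Pow(21, -1)) = Mul(149, Rational(1, 21)) = Rational(149, 21) ≈ 7.0952)
Mul(Mul(Add(Mul(-50, Pow(84, -1)), Mul(-76, Pow(49, -1))), 11), C) = Mul(Mul(Add(Mul(-50, Pow(84, -1)), Mul(-76, Pow(49, -1))), 11), Rational(149, 21)) = Mul(Mul(Add(Mul(-50, Rational(1, 84)), Mul(-76, Rational(1, 49))), 11), Rational(149, 21)) = Mul(Mul(Add(Rational(-25, 42), Rational(-76, 49)), 11), Rational(149, 21)) = Mul(Mul(Rational(-631, 294), 11), Rational(149, 21)) = Mul(Rational(-6941, 294), Rational(149, 21)) = Rational(-1034209, 6174)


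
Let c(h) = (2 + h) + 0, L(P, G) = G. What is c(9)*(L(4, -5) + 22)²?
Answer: 3179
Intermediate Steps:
c(h) = 2 + h
c(9)*(L(4, -5) + 22)² = (2 + 9)*(-5 + 22)² = 11*17² = 11*289 = 3179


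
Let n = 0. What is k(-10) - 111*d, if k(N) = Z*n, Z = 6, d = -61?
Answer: 6771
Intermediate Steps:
k(N) = 0 (k(N) = 6*0 = 0)
k(-10) - 111*d = 0 - 111*(-61) = 0 + 6771 = 6771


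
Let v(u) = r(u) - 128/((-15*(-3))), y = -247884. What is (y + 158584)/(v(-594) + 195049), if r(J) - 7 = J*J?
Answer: -1004625/6163753 ≈ -0.16299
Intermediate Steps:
r(J) = 7 + J**2 (r(J) = 7 + J*J = 7 + J**2)
v(u) = 187/45 + u**2 (v(u) = (7 + u**2) - 128/((-15*(-3))) = (7 + u**2) - 128/45 = 187/45 + u**2)
(y + 158584)/(v(-594) + 195049) = (-247884 + 158584)/((187/45 + (-594)**2) + 195049) = -89300/((187/45 + 352836) + 195049) = -89300/(15877807/45 + 195049) = -89300/24655012/45 = -89300*45/24655012 = -1004625/6163753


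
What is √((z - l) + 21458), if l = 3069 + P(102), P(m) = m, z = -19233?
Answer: I*√946 ≈ 30.757*I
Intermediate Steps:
l = 3171 (l = 3069 + 102 = 3171)
√((z - l) + 21458) = √((-19233 - 1*3171) + 21458) = √((-19233 - 3171) + 21458) = √(-22404 + 21458) = √(-946) = I*√946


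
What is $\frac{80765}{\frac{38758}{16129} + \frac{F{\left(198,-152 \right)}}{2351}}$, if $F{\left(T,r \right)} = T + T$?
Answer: $\frac{3062550568435}{97507142} \approx 31408.0$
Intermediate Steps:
$F{\left(T,r \right)} = 2 T$
$\frac{80765}{\frac{38758}{16129} + \frac{F{\left(198,-152 \right)}}{2351}} = \frac{80765}{\frac{38758}{16129} + \frac{2 \cdot 198}{2351}} = \frac{80765}{38758 \cdot \frac{1}{16129} + 396 \cdot \frac{1}{2351}} = \frac{80765}{\frac{38758}{16129} + \frac{396}{2351}} = \frac{80765}{\frac{97507142}{37919279}} = 80765 \cdot \frac{37919279}{97507142} = \frac{3062550568435}{97507142}$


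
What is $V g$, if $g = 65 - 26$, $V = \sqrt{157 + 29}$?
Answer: $39 \sqrt{186} \approx 531.89$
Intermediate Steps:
$V = \sqrt{186} \approx 13.638$
$g = 39$
$V g = \sqrt{186} \cdot 39 = 39 \sqrt{186}$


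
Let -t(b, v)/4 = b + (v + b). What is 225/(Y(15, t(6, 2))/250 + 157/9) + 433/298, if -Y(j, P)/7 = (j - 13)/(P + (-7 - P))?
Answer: 20983193/1462733 ≈ 14.345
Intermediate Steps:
t(b, v) = -8*b - 4*v (t(b, v) = -4*(b + (v + b)) = -4*(b + (b + v)) = -4*(v + 2*b) = -8*b - 4*v)
Y(j, P) = -13 + j (Y(j, P) = -7*(j - 13)/(P + (-7 - P)) = -7*(-13 + j)/(-7) = -7*(-13 + j)*(-1)/7 = -7*(13/7 - j/7) = -13 + j)
225/(Y(15, t(6, 2))/250 + 157/9) + 433/298 = 225/((-13 + 15)/250 + 157/9) + 433/298 = 225/(2*(1/250) + 157*(⅑)) + 433*(1/298) = 225/(1/125 + 157/9) + 433/298 = 225/(19634/1125) + 433/298 = 225*(1125/19634) + 433/298 = 253125/19634 + 433/298 = 20983193/1462733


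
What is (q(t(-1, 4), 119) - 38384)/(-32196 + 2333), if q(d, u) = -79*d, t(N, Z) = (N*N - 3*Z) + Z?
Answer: 37831/29863 ≈ 1.2668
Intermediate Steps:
t(N, Z) = N² - 2*Z (t(N, Z) = (N² - 3*Z) + Z = N² - 2*Z)
(q(t(-1, 4), 119) - 38384)/(-32196 + 2333) = (-79*((-1)² - 2*4) - 38384)/(-32196 + 2333) = (-79*(1 - 8) - 38384)/(-29863) = (-79*(-7) - 38384)*(-1/29863) = (553 - 38384)*(-1/29863) = -37831*(-1/29863) = 37831/29863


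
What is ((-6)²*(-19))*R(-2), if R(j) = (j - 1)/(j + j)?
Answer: -513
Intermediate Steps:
R(j) = (-1 + j)/(2*j) (R(j) = (-1 + j)/((2*j)) = (-1 + j)*(1/(2*j)) = (-1 + j)/(2*j))
((-6)²*(-19))*R(-2) = ((-6)²*(-19))*((½)*(-1 - 2)/(-2)) = (36*(-19))*((½)*(-½)*(-3)) = -684*¾ = -513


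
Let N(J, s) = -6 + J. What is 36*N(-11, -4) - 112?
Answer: -724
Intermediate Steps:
36*N(-11, -4) - 112 = 36*(-6 - 11) - 112 = 36*(-17) - 112 = -612 - 112 = -724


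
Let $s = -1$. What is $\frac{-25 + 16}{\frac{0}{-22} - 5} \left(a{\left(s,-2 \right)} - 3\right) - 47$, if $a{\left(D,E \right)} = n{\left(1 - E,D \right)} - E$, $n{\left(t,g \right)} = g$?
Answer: $- \frac{253}{5} \approx -50.6$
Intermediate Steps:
$a{\left(D,E \right)} = D - E$
$\frac{-25 + 16}{\frac{0}{-22} - 5} \left(a{\left(s,-2 \right)} - 3\right) - 47 = \frac{-25 + 16}{\frac{0}{-22} - 5} \left(\left(-1 - -2\right) - 3\right) - 47 = - \frac{9}{0 \left(- \frac{1}{22}\right) - 5} \left(\left(-1 + 2\right) - 3\right) - 47 = - \frac{9}{0 - 5} \left(1 - 3\right) - 47 = - \frac{9}{-5} \left(-2\right) - 47 = \left(-9\right) \left(- \frac{1}{5}\right) \left(-2\right) - 47 = \frac{9}{5} \left(-2\right) - 47 = - \frac{18}{5} - 47 = - \frac{253}{5}$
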